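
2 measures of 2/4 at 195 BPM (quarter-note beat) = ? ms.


Working:
Quarter-note beat duration = 60000 / 195 ms
Beats per measure (2/4) = 2
One measure = 2 × 60000 / 195 = 120000 / 195 ms
2 measures = 2 × 120000 / 195 = 240000 / 195
= 1230.8 ms


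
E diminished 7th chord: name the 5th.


Reasoning:
Diminished 7th chord = root + minor 3rd + diminished 5th + diminished 7th
Seventh chords stack in thirds, so the letter names are E-G-B-D
Root: E
Minor 3rd above E: G
Diminished 5th above E: Bb
Diminished 7th above E: Db
The 5th = Bb


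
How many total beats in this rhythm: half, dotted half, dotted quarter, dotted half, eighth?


Step by step:
Beat values:
  half = 2 beats
  dotted half = 3 beats
  dotted quarter = 1.5 beats
  dotted half = 3 beats
  eighth = 0.5 beats
Sum = 2 + 3 + 1.5 + 3 + 0.5
= 10 beats


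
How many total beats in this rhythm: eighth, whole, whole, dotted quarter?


Step by step:
Beat values:
  eighth = 0.5 beats
  whole = 4 beats
  whole = 4 beats
  dotted quarter = 1.5 beats
Sum = 0.5 + 4 + 4 + 1.5
= 10 beats


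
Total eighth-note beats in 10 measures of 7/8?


Solution.
Time signature 7/8: the bottom number 8 means the eighth note gets one count
The top number 7 means 7 eighth-note beats per measure
Total = 7 × 10 measures
= 70 eighth-note beats


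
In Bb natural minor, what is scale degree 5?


Let's work it out.
Natural minor scale pattern: W-H-W-W-H-W-W (2-1-2-2-1-2-2 semitones)
Starting from Bb:
  Bb + 2 semitones → C
  C + 1 semitone → Db
  Db + 2 semitones → Eb
  Eb + 2 semitones → F
  F + 1 semitone → Gb
  Gb + 2 semitones → Ab
  Ab + 2 semitones → Bb
Scale: Bb C Db Eb F Gb Ab
Degree 5 = F


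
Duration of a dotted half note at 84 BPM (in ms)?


Solution.
One quarter-note beat = 60000 / BPM = 60000 / 84 ms
Dotted half note = 3 × quarter note
Duration = 3 × 60000 / 84 = 180000 / 84
= 2142.9 ms


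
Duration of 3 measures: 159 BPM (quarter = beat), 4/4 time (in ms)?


Quarter-note beat duration = 60000 / 159 ms
Beats per measure (4/4) = 4
One measure = 4 × 60000 / 159 = 240000 / 159 ms
3 measures = 3 × 240000 / 159 = 720000 / 159
= 4528.3 ms


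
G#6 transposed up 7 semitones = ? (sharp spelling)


Reasoning:
G#6: chromatic position 8 in octave 6 → absolute = 6×12 + 8 = 80
Transpose up 7: 80 + 7 = 87
87 = 7×12 + 3 → D# in octave 7
Result = D#7


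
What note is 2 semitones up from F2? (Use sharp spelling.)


Step by step:
F2: chromatic position 5 in octave 2 → absolute = 2×12 + 5 = 29
Transpose up 2: 29 + 2 = 31
31 = 2×12 + 7 → G in octave 2
Result = G2


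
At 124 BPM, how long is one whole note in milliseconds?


Working:
One quarter-note beat = 60000 / BPM = 60000 / 124 ms
Whole note = 4 × quarter note
Duration = 4 × 60000 / 124 = 240000 / 124
= 1935.5 ms


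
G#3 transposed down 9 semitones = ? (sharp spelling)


Reasoning:
G#3: chromatic position 8 in octave 3 → absolute = 3×12 + 8 = 44
Transpose down 9: 44 - 9 = 35
35 = 2×12 + 11 → B in octave 2
Result = B2


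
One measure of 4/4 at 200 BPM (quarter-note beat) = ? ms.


Reasoning:
Quarter-note beat duration = 60000 / 200 ms
Beats per measure (4/4) = 4
One measure = 4 × 60000 / 200 = 240000 / 200 ms
= 1200.0 ms


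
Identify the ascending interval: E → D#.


Working:
Letter names: E → D spans 7 letter names → a 7th
Semitones: E → D# = 11 half-steps
A 7th of 11 semitones is a major 7th
= major 7th


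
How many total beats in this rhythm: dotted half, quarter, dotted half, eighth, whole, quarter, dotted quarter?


Beat values:
  dotted half = 3 beats
  quarter = 1 beat
  dotted half = 3 beats
  eighth = 0.5 beats
  whole = 4 beats
  quarter = 1 beat
  dotted quarter = 1.5 beats
Sum = 3 + 1 + 3 + 0.5 + 4 + 1 + 1.5
= 14 beats


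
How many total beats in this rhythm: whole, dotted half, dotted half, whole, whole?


Beat values:
  whole = 4 beats
  dotted half = 3 beats
  dotted half = 3 beats
  whole = 4 beats
  whole = 4 beats
Sum = 4 + 3 + 3 + 4 + 4
= 18 beats


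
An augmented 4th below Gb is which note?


Solution.
A 4th spans 4 letter names, so from G we land on D
An augmented 4th = 6 semitones below Gb
Spell D at that pitch: Dbb
= Dbb


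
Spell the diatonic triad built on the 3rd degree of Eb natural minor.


Working:
Eb natural minor scale: Eb F Gb Ab Bb Cb Db
Diatonic triad on degree 3 stacks scale notes 3, 5, 7: Gb Bb Db
Gb→Bb = 4 semitones; Gb→Db = 7 semitones → major triad
= Gb Bb Db (major)


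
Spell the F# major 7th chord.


Reasoning:
Major 7th chord = root + major 3rd + perfect 5th + major 7th
Seventh chords stack in thirds, so the letter names are F-A-C-E
Root: F#
Major 3rd above F#: A#
Perfect 5th above F#: C#
Major 7th above F#: E#
Chord = F# A# C# E#


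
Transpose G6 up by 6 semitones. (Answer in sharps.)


Reasoning:
G6: chromatic position 7 in octave 6 → absolute = 6×12 + 7 = 79
Transpose up 6: 79 + 6 = 85
85 = 7×12 + 1 → C# in octave 7
Result = C#7


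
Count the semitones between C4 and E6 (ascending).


Solution.
Absolute semitone position = octave×12 + chromatic position
C4: 4×12 + 0 = 48
E6: 6×12 + 4 = 76
Difference = 76 - 48 = 28
= 28 semitones


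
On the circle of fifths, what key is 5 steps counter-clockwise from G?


Each counter-clockwise step moves down a perfect 5th (= up a perfect 4th)
From G: G → C → F → Bb → Eb → Ab
= Ab


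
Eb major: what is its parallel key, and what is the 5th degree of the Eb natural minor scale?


Step by step:
Parallel keys share the same tonic but differ in mode
Eb major → parallel is Eb minor
Eb natural minor scale: Eb F Gb Ab Bb Cb Db
= Eb minor; 5th degree = Bb


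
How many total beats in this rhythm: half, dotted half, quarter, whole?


Step by step:
Beat values:
  half = 2 beats
  dotted half = 3 beats
  quarter = 1 beat
  whole = 4 beats
Sum = 2 + 3 + 1 + 4
= 10 beats


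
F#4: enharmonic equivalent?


Enharmonic notes sound the same pitch but are spelled with different letter names
F# and Gb name the same pitch class
= Gb4


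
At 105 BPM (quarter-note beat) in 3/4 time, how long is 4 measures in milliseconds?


Quarter-note beat duration = 60000 / 105 ms
Beats per measure (3/4) = 3
One measure = 3 × 60000 / 105 = 180000 / 105 ms
4 measures = 4 × 180000 / 105 = 720000 / 105
= 6857.1 ms


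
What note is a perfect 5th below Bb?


Step by step:
A 5th spans 5 letter names, so from B we land on E
A perfect 5th = 7 semitones below Bb
Spell E at that pitch: Eb
= Eb


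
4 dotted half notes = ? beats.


Step by step:
Base half note = 2 beats
Dot 1 adds half the previous value: +1
One dotted half = 2 + 1 = 3
4 of them = 4 × 3 = 12
= 12 beats


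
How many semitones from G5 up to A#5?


Absolute semitone position = octave×12 + chromatic position
G5: 5×12 + 7 = 67
A#5: 5×12 + 10 = 70
Difference = 70 - 67 = 3
= 3 semitones


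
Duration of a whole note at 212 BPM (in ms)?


Reasoning:
One quarter-note beat = 60000 / BPM = 60000 / 212 ms
Whole note = 4 × quarter note
Duration = 4 × 60000 / 212 = 240000 / 212
= 1132.1 ms


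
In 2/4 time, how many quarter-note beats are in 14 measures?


Time signature 2/4: the bottom number 4 means the quarter note gets one count
The top number 2 means 2 quarter-note beats per measure
Total = 2 × 14 measures
= 28 quarter-note beats


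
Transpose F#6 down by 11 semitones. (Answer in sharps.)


Reasoning:
F#6: chromatic position 6 in octave 6 → absolute = 6×12 + 6 = 78
Transpose down 11: 78 - 11 = 67
67 = 5×12 + 7 → G in octave 5
Result = G5


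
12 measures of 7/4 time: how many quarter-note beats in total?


Reasoning:
Time signature 7/4: the bottom number 4 means the quarter note gets one count
The top number 7 means 7 quarter-note beats per measure
Total = 7 × 12 measures
= 84 quarter-note beats


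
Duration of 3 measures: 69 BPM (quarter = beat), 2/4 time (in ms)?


Quarter-note beat duration = 60000 / 69 ms
Beats per measure (2/4) = 2
One measure = 2 × 60000 / 69 = 120000 / 69 ms
3 measures = 3 × 120000 / 69 = 360000 / 69
= 5217.4 ms


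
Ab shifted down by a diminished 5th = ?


Let's work it out.
diminished 5th: 5 letter names, 6 semitones
Letter: A - 4 → D
Pitch: Ab - 6 semitones, spelled as a D → D
= D


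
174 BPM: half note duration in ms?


Working:
One quarter-note beat = 60000 / BPM = 60000 / 174 ms
Half note = 2 × quarter note
Duration = 2 × 60000 / 174 = 120000 / 174
= 689.7 ms


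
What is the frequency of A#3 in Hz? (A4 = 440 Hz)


Let's work it out.
f = 440 × 2^(n/12) where n = semitones from A4
A#3: -11 semitones from A4
f = 440 × 2^(-11/12)
f = 233.08 Hz


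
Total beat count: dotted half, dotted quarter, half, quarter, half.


Reasoning:
Beat values:
  dotted half = 3 beats
  dotted quarter = 1.5 beats
  half = 2 beats
  quarter = 1 beat
  half = 2 beats
Sum = 3 + 1.5 + 2 + 1 + 2
= 9.5 beats


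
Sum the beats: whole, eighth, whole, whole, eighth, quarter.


Beat values:
  whole = 4 beats
  eighth = 0.5 beats
  whole = 4 beats
  whole = 4 beats
  eighth = 0.5 beats
  quarter = 1 beat
Sum = 4 + 0.5 + 4 + 4 + 0.5 + 1
= 14 beats


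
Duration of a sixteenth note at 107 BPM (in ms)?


Working:
One quarter-note beat = 60000 / BPM = 60000 / 107 ms
Sixteenth note = 1/4 × quarter note
Duration = 1/4 × 60000 / 107 = 15000 / 107
= 140.2 ms


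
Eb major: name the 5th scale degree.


Reasoning:
Major scale pattern: W-W-H-W-W-W-H (2-2-1-2-2-2-1 semitones)
Starting from Eb:
  Eb + 2 semitones → F
  F + 2 semitones → G
  G + 1 semitone → Ab
  Ab + 2 semitones → Bb
  Bb + 2 semitones → C
  C + 2 semitones → D
  D + 1 semitone → Eb
Scale: Eb F G Ab Bb C D
Degree 5 = Bb


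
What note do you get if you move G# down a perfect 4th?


Reasoning:
perfect 4th: 4 letter names, 5 semitones
Letter: G - 3 → D
Pitch: G# - 5 semitones, spelled as a D → D#
= D#


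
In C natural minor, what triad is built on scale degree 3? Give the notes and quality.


C natural minor scale: C D Eb F G Ab Bb
Diatonic triad on degree 3 stacks scale notes 3, 5, 7: Eb G Bb
Eb→G = 4 semitones; Eb→Bb = 7 semitones → major triad
= Eb G Bb (major)


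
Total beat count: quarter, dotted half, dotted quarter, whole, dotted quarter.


Step by step:
Beat values:
  quarter = 1 beat
  dotted half = 3 beats
  dotted quarter = 1.5 beats
  whole = 4 beats
  dotted quarter = 1.5 beats
Sum = 1 + 3 + 1.5 + 4 + 1.5
= 11 beats


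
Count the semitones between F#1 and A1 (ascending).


Step by step:
Absolute semitone position = octave×12 + chromatic position
F#1: 1×12 + 6 = 18
A1: 1×12 + 9 = 21
Difference = 21 - 18 = 3
= 3 semitones


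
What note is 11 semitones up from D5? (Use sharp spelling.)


Solution.
D5: chromatic position 2 in octave 5 → absolute = 5×12 + 2 = 62
Transpose up 11: 62 + 11 = 73
73 = 6×12 + 1 → C# in octave 6
Result = C#6


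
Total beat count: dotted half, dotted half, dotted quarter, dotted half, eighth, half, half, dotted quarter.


Working:
Beat values:
  dotted half = 3 beats
  dotted half = 3 beats
  dotted quarter = 1.5 beats
  dotted half = 3 beats
  eighth = 0.5 beats
  half = 2 beats
  half = 2 beats
  dotted quarter = 1.5 beats
Sum = 3 + 3 + 1.5 + 3 + 0.5 + 2 + 2 + 1.5
= 16.5 beats


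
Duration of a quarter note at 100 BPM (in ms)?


Let's work it out.
One quarter-note beat = 60000 / BPM = 60000 / 100 ms
Duration = 60000 / 100
= 600.0 ms


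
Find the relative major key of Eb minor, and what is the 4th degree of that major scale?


The relative major shares the key signature and is a minor 3rd above the minor tonic
A minor 3rd above Eb is Gb
→ relative major of Eb minor is Gb major
Gb major scale: Gb Ab Bb Cb Db Eb F
= Gb major; 4th degree = Cb


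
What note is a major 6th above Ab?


Solution.
A 6th spans 6 letter names, so from A we land on F
A major 6th = 9 semitones above Ab
Spell F at that pitch: F
= F


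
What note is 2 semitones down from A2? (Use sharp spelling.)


A2: chromatic position 9 in octave 2 → absolute = 2×12 + 9 = 33
Transpose down 2: 33 - 2 = 31
31 = 2×12 + 7 → G in octave 2
Result = G2


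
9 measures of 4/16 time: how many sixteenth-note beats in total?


Time signature 4/16: the bottom number 16 means the sixteenth note gets one count
The top number 4 means 4 sixteenth-note beats per measure
Total = 4 × 9 measures
= 36 sixteenth-note beats


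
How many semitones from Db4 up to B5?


Let's work it out.
Absolute semitone position = octave×12 + chromatic position
Db4: 4×12 + 1 = 49
B5: 5×12 + 11 = 71
Difference = 71 - 49 = 22
= 22 semitones


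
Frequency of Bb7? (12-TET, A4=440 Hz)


f = 440 × 2^(n/12) where n = semitones from A4
Bb7: 37 semitones from A4
f = 440 × 2^(37/12)
f = 3729.31 Hz


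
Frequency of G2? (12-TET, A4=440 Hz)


Let's work it out.
f = 440 × 2^(n/12) where n = semitones from A4
G2: -26 semitones from A4
f = 440 × 2^(-26/12)
f = 98.00 Hz


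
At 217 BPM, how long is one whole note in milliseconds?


Reasoning:
One quarter-note beat = 60000 / BPM = 60000 / 217 ms
Whole note = 4 × quarter note
Duration = 4 × 60000 / 217 = 240000 / 217
= 1106.0 ms


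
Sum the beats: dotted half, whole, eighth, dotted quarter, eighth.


Beat values:
  dotted half = 3 beats
  whole = 4 beats
  eighth = 0.5 beats
  dotted quarter = 1.5 beats
  eighth = 0.5 beats
Sum = 3 + 4 + 0.5 + 1.5 + 0.5
= 9.5 beats


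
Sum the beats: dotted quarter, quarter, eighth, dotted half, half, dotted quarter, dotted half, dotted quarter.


Solution.
Beat values:
  dotted quarter = 1.5 beats
  quarter = 1 beat
  eighth = 0.5 beats
  dotted half = 3 beats
  half = 2 beats
  dotted quarter = 1.5 beats
  dotted half = 3 beats
  dotted quarter = 1.5 beats
Sum = 1.5 + 1 + 0.5 + 3 + 2 + 1.5 + 3 + 1.5
= 14 beats


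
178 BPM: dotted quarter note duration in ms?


Step by step:
One quarter-note beat = 60000 / BPM = 60000 / 178 ms
Dotted quarter note = 3/2 × quarter note
Duration = 3/2 × 60000 / 178 = 90000 / 178
= 505.6 ms


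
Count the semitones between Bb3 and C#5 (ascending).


Absolute semitone position = octave×12 + chromatic position
Bb3: 3×12 + 10 = 46
C#5: 5×12 + 1 = 61
Difference = 61 - 46 = 15
= 15 semitones


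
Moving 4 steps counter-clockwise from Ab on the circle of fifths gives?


Working:
Each counter-clockwise step moves down a perfect 5th (= up a perfect 4th)
From Ab: Ab → Db → F#/Gb → B → E
= E


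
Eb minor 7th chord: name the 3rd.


Step by step:
Minor 7th chord = root + minor 3rd + perfect 5th + minor 7th
Seventh chords stack in thirds, so the letter names are E-G-B-D
Root: Eb
Minor 3rd above Eb: Gb
Perfect 5th above Eb: Bb
Minor 7th above Eb: Db
The 3rd = Gb


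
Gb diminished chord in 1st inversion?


Working:
Root position: Gb Bbb Dbb
1st inversion: move root up an octave
Bass note: Bbb
Notes (bottom to top) = Bbb Dbb Gb


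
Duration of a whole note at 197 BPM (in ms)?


Let's work it out.
One quarter-note beat = 60000 / BPM = 60000 / 197 ms
Whole note = 4 × quarter note
Duration = 4 × 60000 / 197 = 240000 / 197
= 1218.3 ms


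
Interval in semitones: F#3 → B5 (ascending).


Step by step:
Absolute semitone position = octave×12 + chromatic position
F#3: 3×12 + 6 = 42
B5: 5×12 + 11 = 71
Difference = 71 - 42 = 29
= 29 semitones


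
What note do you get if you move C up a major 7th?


Step by step:
major 7th: 7 letter names, 11 semitones
Letter: C + 6 → B
Pitch: C + 11 semitones, spelled as a B → B
= B


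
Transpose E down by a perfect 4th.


Reasoning:
perfect 4th: 4 letter names, 5 semitones
Letter: E - 3 → B
Pitch: E - 5 semitones, spelled as a B → B
= B


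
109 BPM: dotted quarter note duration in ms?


Working:
One quarter-note beat = 60000 / BPM = 60000 / 109 ms
Dotted quarter note = 3/2 × quarter note
Duration = 3/2 × 60000 / 109 = 90000 / 109
= 825.7 ms


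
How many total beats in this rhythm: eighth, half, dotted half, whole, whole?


Reasoning:
Beat values:
  eighth = 0.5 beats
  half = 2 beats
  dotted half = 3 beats
  whole = 4 beats
  whole = 4 beats
Sum = 0.5 + 2 + 3 + 4 + 4
= 13.5 beats


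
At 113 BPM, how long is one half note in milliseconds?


Reasoning:
One quarter-note beat = 60000 / BPM = 60000 / 113 ms
Half note = 2 × quarter note
Duration = 2 × 60000 / 113 = 120000 / 113
= 1061.9 ms


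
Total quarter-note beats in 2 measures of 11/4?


Reasoning:
Time signature 11/4: the bottom number 4 means the quarter note gets one count
The top number 11 means 11 quarter-note beats per measure
Total = 11 × 2 measures
= 22 quarter-note beats


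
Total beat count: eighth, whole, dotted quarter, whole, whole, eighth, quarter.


Beat values:
  eighth = 0.5 beats
  whole = 4 beats
  dotted quarter = 1.5 beats
  whole = 4 beats
  whole = 4 beats
  eighth = 0.5 beats
  quarter = 1 beat
Sum = 0.5 + 4 + 1.5 + 4 + 4 + 0.5 + 1
= 15.5 beats


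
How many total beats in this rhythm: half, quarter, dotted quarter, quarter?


Reasoning:
Beat values:
  half = 2 beats
  quarter = 1 beat
  dotted quarter = 1.5 beats
  quarter = 1 beat
Sum = 2 + 1 + 1.5 + 1
= 5.5 beats


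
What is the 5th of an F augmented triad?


Augmented triad = root + major 3rd (4 semitones) + augmented 5th (8 semitones)
A triad on F stacks thirds, so the chord tones use letter names F-A-C
Root: F
Major 3rd above F: A
Augmented 5th above F: C#
The 5th = C#


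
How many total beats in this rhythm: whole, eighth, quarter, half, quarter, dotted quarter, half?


Solution.
Beat values:
  whole = 4 beats
  eighth = 0.5 beats
  quarter = 1 beat
  half = 2 beats
  quarter = 1 beat
  dotted quarter = 1.5 beats
  half = 2 beats
Sum = 4 + 0.5 + 1 + 2 + 1 + 1.5 + 2
= 12 beats


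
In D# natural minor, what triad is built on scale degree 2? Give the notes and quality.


Reasoning:
D# natural minor scale: D# E# F# G# A# B C#
Diatonic triad on degree 2 stacks scale notes 2, 4, 6: E# G# B
E#→G# = 3 semitones; E#→B = 6 semitones → diminished triad
= E# G# B (diminished)


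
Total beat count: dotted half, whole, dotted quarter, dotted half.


Solution.
Beat values:
  dotted half = 3 beats
  whole = 4 beats
  dotted quarter = 1.5 beats
  dotted half = 3 beats
Sum = 3 + 4 + 1.5 + 3
= 11.5 beats


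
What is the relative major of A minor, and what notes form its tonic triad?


Step by step:
The relative major shares the key signature and is a minor 3rd above the minor tonic
A minor 3rd above A is C
→ relative major of A minor is C major
Tonic triad of C major = root + major 3rd + perfect 5th = C E G
= C major; triad = C E G


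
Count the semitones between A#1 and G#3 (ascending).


Solution.
Absolute semitone position = octave×12 + chromatic position
A#1: 1×12 + 10 = 22
G#3: 3×12 + 8 = 44
Difference = 44 - 22 = 22
= 22 semitones


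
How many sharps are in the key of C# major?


Reasoning:
Sharp major keys follow the circle of fifths: C(0), G(1), D(2), A(3), E(4), B(5), F#(6), C#(7)
C# major has 7 sharps
Order of sharps: F# C# G# D# A# E# B# → first 7: F#, C#, G#, D#, A#, E#, B#
= 7 sharps


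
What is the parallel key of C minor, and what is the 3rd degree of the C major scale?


Solution.
Parallel keys share the same tonic but differ in mode
C minor → parallel is C major
C major scale: C D E F G A B
= C major; 3rd degree = E


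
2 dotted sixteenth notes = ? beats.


Base sixteenth note = 1/4 beats
Dot 1 adds half the previous value: +1/8
One dotted sixteenth = 1/4 + 1/8 = 3/8
2 of them = 2 × 3/8 = 3/4
= 3/4 beats


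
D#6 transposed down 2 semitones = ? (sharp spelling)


D#6: chromatic position 3 in octave 6 → absolute = 6×12 + 3 = 75
Transpose down 2: 75 - 2 = 73
73 = 6×12 + 1 → C# in octave 6
Result = C#6


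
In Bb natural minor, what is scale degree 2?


Step by step:
Natural minor scale pattern: W-H-W-W-H-W-W (2-1-2-2-1-2-2 semitones)
Starting from Bb:
  Bb + 2 semitones → C
  C + 1 semitone → Db
  Db + 2 semitones → Eb
  Eb + 2 semitones → F
  F + 1 semitone → Gb
  Gb + 2 semitones → Ab
  Ab + 2 semitones → Bb
Scale: Bb C Db Eb F Gb Ab
Degree 2 = C


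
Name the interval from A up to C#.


Solution.
Letter names: A → C spans 3 letter names → a 3rd
Semitones: A → C# = 4 half-steps
A 3rd of 4 semitones is a major 3rd
= major 3rd


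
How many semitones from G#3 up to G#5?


Solution.
Absolute semitone position = octave×12 + chromatic position
G#3: 3×12 + 8 = 44
G#5: 5×12 + 8 = 68
Difference = 68 - 44 = 24
= 24 semitones


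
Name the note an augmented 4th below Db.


Working:
A 4th spans 4 letter names, so from D we land on A
An augmented 4th = 6 semitones below Db
Spell A at that pitch: Abb
= Abb


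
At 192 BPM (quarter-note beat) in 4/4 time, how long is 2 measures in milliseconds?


Working:
Quarter-note beat duration = 60000 / 192 ms
Beats per measure (4/4) = 4
One measure = 4 × 60000 / 192 = 240000 / 192 ms
2 measures = 2 × 240000 / 192 = 480000 / 192
= 2500.0 ms


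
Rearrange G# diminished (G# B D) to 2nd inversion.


Reasoning:
Root position: G# B D
2nd inversion: move root and 3rd up an octave
Bass note: D
Notes (bottom to top) = D G# B


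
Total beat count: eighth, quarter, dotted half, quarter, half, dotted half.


Working:
Beat values:
  eighth = 0.5 beats
  quarter = 1 beat
  dotted half = 3 beats
  quarter = 1 beat
  half = 2 beats
  dotted half = 3 beats
Sum = 0.5 + 1 + 3 + 1 + 2 + 3
= 10.5 beats


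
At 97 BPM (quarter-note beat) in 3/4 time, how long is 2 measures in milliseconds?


Solution.
Quarter-note beat duration = 60000 / 97 ms
Beats per measure (3/4) = 3
One measure = 3 × 60000 / 97 = 180000 / 97 ms
2 measures = 2 × 180000 / 97 = 360000 / 97
= 3711.3 ms


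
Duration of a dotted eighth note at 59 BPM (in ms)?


Let's work it out.
One quarter-note beat = 60000 / BPM = 60000 / 59 ms
Dotted eighth note = 3/4 × quarter note
Duration = 3/4 × 60000 / 59 = 45000 / 59
= 762.7 ms


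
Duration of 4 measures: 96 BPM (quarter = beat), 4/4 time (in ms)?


Working:
Quarter-note beat duration = 60000 / 96 ms
Beats per measure (4/4) = 4
One measure = 4 × 60000 / 96 = 240000 / 96 ms
4 measures = 4 × 240000 / 96 = 960000 / 96
= 10000.0 ms


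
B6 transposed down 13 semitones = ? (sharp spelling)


Step by step:
B6: chromatic position 11 in octave 6 → absolute = 6×12 + 11 = 83
Transpose down 13: 83 - 13 = 70
70 = 5×12 + 10 → A# in octave 5
Result = A#5


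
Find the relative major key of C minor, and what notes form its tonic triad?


Let's work it out.
The relative major shares the key signature and is a minor 3rd above the minor tonic
A minor 3rd above C is Eb
→ relative major of C minor is Eb major
Tonic triad of Eb major = root + major 3rd + perfect 5th = Eb G Bb
= Eb major; triad = Eb G Bb


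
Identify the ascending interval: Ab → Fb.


Working:
Letter names: A → F spans 6 letter names → a 6th
Semitones: Ab → Fb = 8 half-steps
A 6th of 8 semitones is a minor 6th
= minor 6th


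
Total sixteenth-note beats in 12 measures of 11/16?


Solution.
Time signature 11/16: the bottom number 16 means the sixteenth note gets one count
The top number 11 means 11 sixteenth-note beats per measure
Total = 11 × 12 measures
= 132 sixteenth-note beats


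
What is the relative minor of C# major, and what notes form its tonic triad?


The relative minor shares the major's key signature and starts on its 6th degree
6th degree = a major 6th above the tonic; a major 6th above C# is A#
→ relative minor of C# major is A# minor
Tonic triad of A# minor = root + minor 3rd + perfect 5th = A# C# E#
= A# minor; triad = A# C# E#


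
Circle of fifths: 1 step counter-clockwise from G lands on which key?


Step by step:
Each counter-clockwise step moves down a perfect 5th (= up a perfect 4th)
From G: G → C
= C


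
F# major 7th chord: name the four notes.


Working:
Major 7th chord = root + major 3rd + perfect 5th + major 7th
Seventh chords stack in thirds, so the letter names are F-A-C-E
Root: F#
Major 3rd above F#: A#
Perfect 5th above F#: C#
Major 7th above F#: E#
Chord = F# A# C# E#


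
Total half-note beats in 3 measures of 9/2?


Working:
Time signature 9/2: the bottom number 2 means the half note gets one count
The top number 9 means 9 half-note beats per measure
Total = 9 × 3 measures
= 27 half-note beats


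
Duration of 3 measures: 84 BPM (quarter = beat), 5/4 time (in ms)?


Let's work it out.
Quarter-note beat duration = 60000 / 84 ms
Beats per measure (5/4) = 5
One measure = 5 × 60000 / 84 = 300000 / 84 ms
3 measures = 3 × 300000 / 84 = 900000 / 84
= 10714.3 ms


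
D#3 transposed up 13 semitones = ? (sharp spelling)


Working:
D#3: chromatic position 3 in octave 3 → absolute = 3×12 + 3 = 39
Transpose up 13: 39 + 13 = 52
52 = 4×12 + 4 → E in octave 4
Result = E4


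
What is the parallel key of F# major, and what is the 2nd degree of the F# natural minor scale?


Working:
Parallel keys share the same tonic but differ in mode
F# major → parallel is F# minor
F# natural minor scale: F# G# A B C# D E
= F# minor; 2nd degree = G#


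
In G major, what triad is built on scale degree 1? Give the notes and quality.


Let's work it out.
G major scale: G A B C D E F#
Diatonic triad on degree 1 stacks scale notes 1, 3, 5: G B D
G→B = 4 semitones; G→D = 7 semitones → major triad
= G B D (major)


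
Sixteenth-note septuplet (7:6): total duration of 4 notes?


Let's work it out.
Septuplet: 7 notes occupy the space of 6 sixteenth notes
Space = 6 × 1/4 = 3/2 beats
Each septuplet note = 3/2 / 7 = 3/14 beats
4 notes = 4 × 3/14 = 6/7
= 6/7 beats


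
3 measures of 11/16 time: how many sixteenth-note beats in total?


Reasoning:
Time signature 11/16: the bottom number 16 means the sixteenth note gets one count
The top number 11 means 11 sixteenth-note beats per measure
Total = 11 × 3 measures
= 33 sixteenth-note beats


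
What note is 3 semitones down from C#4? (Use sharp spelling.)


Solution.
C#4: chromatic position 1 in octave 4 → absolute = 4×12 + 1 = 49
Transpose down 3: 49 - 3 = 46
46 = 3×12 + 10 → A# in octave 3
Result = A#3


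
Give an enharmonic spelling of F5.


Reasoning:
Enharmonic notes sound the same pitch but are spelled with different letter names
F and E# name the same pitch class
= E#5


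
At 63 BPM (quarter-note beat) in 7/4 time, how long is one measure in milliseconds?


Solution.
Quarter-note beat duration = 60000 / 63 ms
Beats per measure (7/4) = 7
One measure = 7 × 60000 / 63 = 420000 / 63 ms
= 6666.7 ms


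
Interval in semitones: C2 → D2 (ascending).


Working:
Absolute semitone position = octave×12 + chromatic position
C2: 2×12 + 0 = 24
D2: 2×12 + 2 = 26
Difference = 26 - 24 = 2
= 2 semitones


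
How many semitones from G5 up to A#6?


Absolute semitone position = octave×12 + chromatic position
G5: 5×12 + 7 = 67
A#6: 6×12 + 10 = 82
Difference = 82 - 67 = 15
= 15 semitones


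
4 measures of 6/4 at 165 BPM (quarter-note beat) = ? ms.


Step by step:
Quarter-note beat duration = 60000 / 165 ms
Beats per measure (6/4) = 6
One measure = 6 × 60000 / 165 = 360000 / 165 ms
4 measures = 4 × 360000 / 165 = 1440000 / 165
= 8727.3 ms


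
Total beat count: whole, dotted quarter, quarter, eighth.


Reasoning:
Beat values:
  whole = 4 beats
  dotted quarter = 1.5 beats
  quarter = 1 beat
  eighth = 0.5 beats
Sum = 4 + 1.5 + 1 + 0.5
= 7 beats


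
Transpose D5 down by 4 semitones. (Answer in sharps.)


D5: chromatic position 2 in octave 5 → absolute = 5×12 + 2 = 62
Transpose down 4: 62 - 4 = 58
58 = 4×12 + 10 → A# in octave 4
Result = A#4


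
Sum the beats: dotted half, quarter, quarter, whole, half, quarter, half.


Step by step:
Beat values:
  dotted half = 3 beats
  quarter = 1 beat
  quarter = 1 beat
  whole = 4 beats
  half = 2 beats
  quarter = 1 beat
  half = 2 beats
Sum = 3 + 1 + 1 + 4 + 2 + 1 + 2
= 14 beats


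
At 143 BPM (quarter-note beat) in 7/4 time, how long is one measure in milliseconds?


Step by step:
Quarter-note beat duration = 60000 / 143 ms
Beats per measure (7/4) = 7
One measure = 7 × 60000 / 143 = 420000 / 143 ms
= 2937.1 ms


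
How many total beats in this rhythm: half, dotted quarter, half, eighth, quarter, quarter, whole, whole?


Let's work it out.
Beat values:
  half = 2 beats
  dotted quarter = 1.5 beats
  half = 2 beats
  eighth = 0.5 beats
  quarter = 1 beat
  quarter = 1 beat
  whole = 4 beats
  whole = 4 beats
Sum = 2 + 1.5 + 2 + 0.5 + 1 + 1 + 4 + 4
= 16 beats


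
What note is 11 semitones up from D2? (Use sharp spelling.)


D2: chromatic position 2 in octave 2 → absolute = 2×12 + 2 = 26
Transpose up 11: 26 + 11 = 37
37 = 3×12 + 1 → C# in octave 3
Result = C#3


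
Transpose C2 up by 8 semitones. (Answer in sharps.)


Solution.
C2: chromatic position 0 in octave 2 → absolute = 2×12 + 0 = 24
Transpose up 8: 24 + 8 = 32
32 = 2×12 + 8 → G# in octave 2
Result = G#2


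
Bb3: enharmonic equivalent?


Solution.
Enharmonic notes sound the same pitch but are spelled with different letter names
Bb and A# name the same pitch class
= A#3


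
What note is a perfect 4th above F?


A 4th spans 4 letter names, so from F we land on B
A perfect 4th = 5 semitones above F
Spell B at that pitch: Bb
= Bb


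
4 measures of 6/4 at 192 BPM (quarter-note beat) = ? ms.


Quarter-note beat duration = 60000 / 192 ms
Beats per measure (6/4) = 6
One measure = 6 × 60000 / 192 = 360000 / 192 ms
4 measures = 4 × 360000 / 192 = 1440000 / 192
= 7500.0 ms


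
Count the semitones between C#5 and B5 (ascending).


Step by step:
Absolute semitone position = octave×12 + chromatic position
C#5: 5×12 + 1 = 61
B5: 5×12 + 11 = 71
Difference = 71 - 61 = 10
= 10 semitones


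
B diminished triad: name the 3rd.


Step by step:
Diminished triad = root + minor 3rd (3 semitones) + diminished 5th (6 semitones)
A triad on B stacks thirds, so the chord tones use letter names B-D-F
Root: B
Minor 3rd above B: D
Diminished 5th above B: F
The 3rd = D


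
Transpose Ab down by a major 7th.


Let's work it out.
major 7th: 7 letter names, 11 semitones
Letter: A - 6 → B
Pitch: Ab - 11 semitones, spelled as a B → Bbb
= Bbb


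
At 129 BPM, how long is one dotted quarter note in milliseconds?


Let's work it out.
One quarter-note beat = 60000 / BPM = 60000 / 129 ms
Dotted quarter note = 3/2 × quarter note
Duration = 3/2 × 60000 / 129 = 90000 / 129
= 697.7 ms


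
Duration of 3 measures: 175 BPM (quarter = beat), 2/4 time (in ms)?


Let's work it out.
Quarter-note beat duration = 60000 / 175 ms
Beats per measure (2/4) = 2
One measure = 2 × 60000 / 175 = 120000 / 175 ms
3 measures = 3 × 120000 / 175 = 360000 / 175
= 2057.1 ms


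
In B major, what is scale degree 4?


Step by step:
Major scale pattern: W-W-H-W-W-W-H (2-2-1-2-2-2-1 semitones)
Starting from B:
  B + 2 semitones → C#
  C# + 2 semitones → D#
  D# + 1 semitone → E
  E + 2 semitones → F#
  F# + 2 semitones → G#
  G# + 2 semitones → A#
  A# + 1 semitone → B
Scale: B C# D# E F# G# A#
Degree 4 = E


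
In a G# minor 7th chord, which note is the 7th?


Let's work it out.
Minor 7th chord = root + minor 3rd + perfect 5th + minor 7th
Seventh chords stack in thirds, so the letter names are G-B-D-F
Root: G#
Minor 3rd above G#: B
Perfect 5th above G#: D#
Minor 7th above G#: F#
The 7th = F#


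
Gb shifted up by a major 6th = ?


Step by step:
major 6th: 6 letter names, 9 semitones
Letter: G + 5 → E
Pitch: Gb + 9 semitones, spelled as an E → Eb
= Eb


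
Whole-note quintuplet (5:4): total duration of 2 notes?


Quintuplet: 5 notes occupy the space of 4 whole notes
Space = 4 × 4 = 16 beats
Each quintuplet note = 16 / 5 = 16/5 beats
2 notes = 2 × 16/5 = 32/5
= 32/5 beats


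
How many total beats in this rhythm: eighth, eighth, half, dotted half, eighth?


Let's work it out.
Beat values:
  eighth = 0.5 beats
  eighth = 0.5 beats
  half = 2 beats
  dotted half = 3 beats
  eighth = 0.5 beats
Sum = 0.5 + 0.5 + 2 + 3 + 0.5
= 6.5 beats


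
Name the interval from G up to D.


Step by step:
Letter names: G → D spans 5 letter names → a 5th
Semitones: G → D = 7 half-steps
A 5th of 7 semitones is a perfect 5th
= perfect 5th


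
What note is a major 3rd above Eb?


Step by step:
A 3rd spans 3 letter names, so from E we land on G
A major 3rd = 4 semitones above Eb
Spell G at that pitch: G
= G


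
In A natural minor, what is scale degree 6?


Natural minor scale pattern: W-H-W-W-H-W-W (2-1-2-2-1-2-2 semitones)
Starting from A:
  A + 2 semitones → B
  B + 1 semitone → C
  C + 2 semitones → D
  D + 2 semitones → E
  E + 1 semitone → F
  F + 2 semitones → G
  G + 2 semitones → A
Scale: A B C D E F G
Degree 6 = F


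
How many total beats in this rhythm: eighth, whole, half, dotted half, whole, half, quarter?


Working:
Beat values:
  eighth = 0.5 beats
  whole = 4 beats
  half = 2 beats
  dotted half = 3 beats
  whole = 4 beats
  half = 2 beats
  quarter = 1 beat
Sum = 0.5 + 4 + 2 + 3 + 4 + 2 + 1
= 16.5 beats


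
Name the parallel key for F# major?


Parallel keys share the same tonic but differ in mode
F# major → parallel is F# minor
= F# minor


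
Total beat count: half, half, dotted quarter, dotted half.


Beat values:
  half = 2 beats
  half = 2 beats
  dotted quarter = 1.5 beats
  dotted half = 3 beats
Sum = 2 + 2 + 1.5 + 3
= 8.5 beats


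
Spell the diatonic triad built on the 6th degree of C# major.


Step by step:
C# major scale: C# D# E# F# G# A# B#
Diatonic triad on degree 6 stacks scale notes 6, 1, 3: A# C# E#
A#→C# = 3 semitones; A#→E# = 7 semitones → minor triad
= A# C# E# (minor)


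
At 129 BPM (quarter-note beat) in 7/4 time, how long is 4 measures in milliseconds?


Step by step:
Quarter-note beat duration = 60000 / 129 ms
Beats per measure (7/4) = 7
One measure = 7 × 60000 / 129 = 420000 / 129 ms
4 measures = 4 × 420000 / 129 = 1680000 / 129
= 13023.3 ms


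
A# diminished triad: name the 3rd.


Solution.
Diminished triad = root + minor 3rd (3 semitones) + diminished 5th (6 semitones)
A triad on A# stacks thirds, so the chord tones use letter names A-C-E
Root: A#
Minor 3rd above A#: C#
Diminished 5th above A#: E
The 3rd = C#


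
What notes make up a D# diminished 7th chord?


Diminished 7th chord = root + minor 3rd + diminished 5th + diminished 7th
Seventh chords stack in thirds, so the letter names are D-F-A-C
Root: D#
Minor 3rd above D#: F#
Diminished 5th above D#: A
Diminished 7th above D#: C
Chord = D# F# A C


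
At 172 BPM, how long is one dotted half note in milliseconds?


One quarter-note beat = 60000 / BPM = 60000 / 172 ms
Dotted half note = 3 × quarter note
Duration = 3 × 60000 / 172 = 180000 / 172
= 1046.5 ms


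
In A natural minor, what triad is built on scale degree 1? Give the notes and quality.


Step by step:
A natural minor scale: A B C D E F G
Diatonic triad on degree 1 stacks scale notes 1, 3, 5: A C E
A→C = 3 semitones; A→E = 7 semitones → minor triad
= A C E (minor)


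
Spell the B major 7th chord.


Step by step:
Major 7th chord = root + major 3rd + perfect 5th + major 7th
Seventh chords stack in thirds, so the letter names are B-D-F-A
Root: B
Major 3rd above B: D#
Perfect 5th above B: F#
Major 7th above B: A#
Chord = B D# F# A#


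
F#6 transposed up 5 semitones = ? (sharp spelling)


F#6: chromatic position 6 in octave 6 → absolute = 6×12 + 6 = 78
Transpose up 5: 78 + 5 = 83
83 = 6×12 + 11 → B in octave 6
Result = B6


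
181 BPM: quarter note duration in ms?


Solution.
One quarter-note beat = 60000 / BPM = 60000 / 181 ms
Duration = 60000 / 181
= 331.5 ms


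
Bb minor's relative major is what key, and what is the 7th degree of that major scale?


Let's work it out.
The relative major shares the key signature and is a minor 3rd above the minor tonic
A minor 3rd above Bb is Db
→ relative major of Bb minor is Db major
Db major scale: Db Eb F Gb Ab Bb C
= Db major; 7th degree = C


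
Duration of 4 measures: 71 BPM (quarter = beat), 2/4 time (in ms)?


Quarter-note beat duration = 60000 / 71 ms
Beats per measure (2/4) = 2
One measure = 2 × 60000 / 71 = 120000 / 71 ms
4 measures = 4 × 120000 / 71 = 480000 / 71
= 6760.6 ms


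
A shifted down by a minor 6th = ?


Step by step:
minor 6th: 6 letter names, 8 semitones
Letter: A - 5 → C
Pitch: A - 8 semitones, spelled as a C → C#
= C#


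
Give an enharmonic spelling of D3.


Solution.
Enharmonic notes sound the same pitch but are spelled with different letter names
D and Ebb name the same pitch class
= Ebb3


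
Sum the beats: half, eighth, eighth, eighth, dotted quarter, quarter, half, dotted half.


Solution.
Beat values:
  half = 2 beats
  eighth = 0.5 beats
  eighth = 0.5 beats
  eighth = 0.5 beats
  dotted quarter = 1.5 beats
  quarter = 1 beat
  half = 2 beats
  dotted half = 3 beats
Sum = 2 + 0.5 + 0.5 + 0.5 + 1.5 + 1 + 2 + 3
= 11 beats


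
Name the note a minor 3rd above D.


A 3rd spans 3 letter names, so from D we land on F
A minor 3rd = 3 semitones above D
Spell F at that pitch: F
= F


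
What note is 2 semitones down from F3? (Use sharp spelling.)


Let's work it out.
F3: chromatic position 5 in octave 3 → absolute = 3×12 + 5 = 41
Transpose down 2: 41 - 2 = 39
39 = 3×12 + 3 → D# in octave 3
Result = D#3


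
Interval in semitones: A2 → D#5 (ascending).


Solution.
Absolute semitone position = octave×12 + chromatic position
A2: 2×12 + 9 = 33
D#5: 5×12 + 3 = 63
Difference = 63 - 33 = 30
= 30 semitones


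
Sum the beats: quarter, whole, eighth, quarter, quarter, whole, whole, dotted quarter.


Solution.
Beat values:
  quarter = 1 beat
  whole = 4 beats
  eighth = 0.5 beats
  quarter = 1 beat
  quarter = 1 beat
  whole = 4 beats
  whole = 4 beats
  dotted quarter = 1.5 beats
Sum = 1 + 4 + 0.5 + 1 + 1 + 4 + 4 + 1.5
= 17 beats


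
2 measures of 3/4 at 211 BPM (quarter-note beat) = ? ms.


Working:
Quarter-note beat duration = 60000 / 211 ms
Beats per measure (3/4) = 3
One measure = 3 × 60000 / 211 = 180000 / 211 ms
2 measures = 2 × 180000 / 211 = 360000 / 211
= 1706.2 ms


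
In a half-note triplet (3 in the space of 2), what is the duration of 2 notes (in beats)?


Solution.
Triplet: 3 notes occupy the space of 2 half notes
Space = 2 × 2 = 4 beats
Each triplet note = 4 / 3 = 4/3 beats
2 notes = 2 × 4/3 = 8/3
= 8/3 beats


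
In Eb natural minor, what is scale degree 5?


Let's work it out.
Natural minor scale pattern: W-H-W-W-H-W-W (2-1-2-2-1-2-2 semitones)
Starting from Eb:
  Eb + 2 semitones → F
  F + 1 semitone → Gb
  Gb + 2 semitones → Ab
  Ab + 2 semitones → Bb
  Bb + 1 semitone → Cb
  Cb + 2 semitones → Db
  Db + 2 semitones → Eb
Scale: Eb F Gb Ab Bb Cb Db
Degree 5 = Bb


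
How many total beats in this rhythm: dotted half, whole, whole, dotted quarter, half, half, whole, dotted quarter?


Let's work it out.
Beat values:
  dotted half = 3 beats
  whole = 4 beats
  whole = 4 beats
  dotted quarter = 1.5 beats
  half = 2 beats
  half = 2 beats
  whole = 4 beats
  dotted quarter = 1.5 beats
Sum = 3 + 4 + 4 + 1.5 + 2 + 2 + 4 + 1.5
= 22 beats


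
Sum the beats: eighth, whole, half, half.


Beat values:
  eighth = 0.5 beats
  whole = 4 beats
  half = 2 beats
  half = 2 beats
Sum = 0.5 + 4 + 2 + 2
= 8.5 beats


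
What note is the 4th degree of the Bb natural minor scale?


Step by step:
Natural minor scale pattern: W-H-W-W-H-W-W (2-1-2-2-1-2-2 semitones)
Starting from Bb:
  Bb + 2 semitones → C
  C + 1 semitone → Db
  Db + 2 semitones → Eb
  Eb + 2 semitones → F
  F + 1 semitone → Gb
  Gb + 2 semitones → Ab
  Ab + 2 semitones → Bb
Scale: Bb C Db Eb F Gb Ab
Degree 4 = Eb
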